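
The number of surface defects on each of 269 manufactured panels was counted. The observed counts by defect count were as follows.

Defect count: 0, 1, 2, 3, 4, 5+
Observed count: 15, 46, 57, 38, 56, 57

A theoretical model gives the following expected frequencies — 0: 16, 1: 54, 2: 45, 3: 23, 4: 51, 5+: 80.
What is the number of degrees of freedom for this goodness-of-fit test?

There are k = 6 categories and no parameters were estimated from the data, so df = 6 − 1 = 5.

5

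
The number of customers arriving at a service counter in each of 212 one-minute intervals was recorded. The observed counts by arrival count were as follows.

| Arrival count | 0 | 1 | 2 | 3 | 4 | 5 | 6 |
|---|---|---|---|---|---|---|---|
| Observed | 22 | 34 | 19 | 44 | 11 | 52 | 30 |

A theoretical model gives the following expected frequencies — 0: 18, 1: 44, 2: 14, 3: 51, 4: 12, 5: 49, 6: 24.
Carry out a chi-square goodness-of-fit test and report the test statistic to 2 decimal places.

0: (22 − 18)²/18 = 16/18 = 0.889
1: (34 − 44)²/44 = 100/44 = 2.273
2: (19 − 14)²/14 = 25/14 = 1.786
3: (44 − 51)²/51 = 49/51 = 0.961
4: (11 − 12)²/12 = 1/12 = 0.083
5: (52 − 49)²/49 = 9/49 = 0.184
6: (30 − 24)²/24 = 36/24 = 1.500
Sum = 7.68

7.68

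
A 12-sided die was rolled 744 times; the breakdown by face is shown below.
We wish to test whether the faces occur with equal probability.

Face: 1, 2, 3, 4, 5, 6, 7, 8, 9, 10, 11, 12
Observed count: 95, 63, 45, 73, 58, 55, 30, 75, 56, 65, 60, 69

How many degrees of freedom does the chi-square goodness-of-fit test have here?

There are k = 12 categories and no parameters were estimated from the data, so df = 12 − 1 = 11.

11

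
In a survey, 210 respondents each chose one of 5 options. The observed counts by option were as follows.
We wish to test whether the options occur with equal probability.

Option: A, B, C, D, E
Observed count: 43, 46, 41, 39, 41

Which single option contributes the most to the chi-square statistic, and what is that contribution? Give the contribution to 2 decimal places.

B, 0.38

Expected count for each of the 5 categories: 210/5 = 42.
cat         O        E   (O−E)²/E
A          43       42      0.024
B          46       42      0.381
C          41       42      0.024
D          39       42      0.214
E          41       42      0.024
The largest term is for B: 0.38.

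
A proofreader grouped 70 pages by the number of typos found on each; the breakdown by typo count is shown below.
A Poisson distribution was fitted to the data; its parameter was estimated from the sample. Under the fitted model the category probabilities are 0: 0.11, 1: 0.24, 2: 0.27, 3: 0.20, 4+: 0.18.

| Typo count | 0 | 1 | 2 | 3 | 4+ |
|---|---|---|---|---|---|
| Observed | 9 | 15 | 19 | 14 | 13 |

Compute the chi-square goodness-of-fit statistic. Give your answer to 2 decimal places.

Expected counts E_i = n·p_i: 70×0.11 = 7.7, 70×0.24 = 16.8, 70×0.27 = 18.9, 70×0.20 = 14, 70×0.18 = 12.6.
0: (9 − 7.7)²/7.7 = 1.69/7.7 = 0.219
1: (15 − 16.8)²/16.8 = 3.24/16.8 = 0.193
2: (19 − 18.9)²/18.9 = 0.01/18.9 = 0.001
3: (14 − 14)²/14 = 0/14 = 0.000
4+: (13 − 12.6)²/12.6 = 0.16/12.6 = 0.013
Sum = 0.43

0.43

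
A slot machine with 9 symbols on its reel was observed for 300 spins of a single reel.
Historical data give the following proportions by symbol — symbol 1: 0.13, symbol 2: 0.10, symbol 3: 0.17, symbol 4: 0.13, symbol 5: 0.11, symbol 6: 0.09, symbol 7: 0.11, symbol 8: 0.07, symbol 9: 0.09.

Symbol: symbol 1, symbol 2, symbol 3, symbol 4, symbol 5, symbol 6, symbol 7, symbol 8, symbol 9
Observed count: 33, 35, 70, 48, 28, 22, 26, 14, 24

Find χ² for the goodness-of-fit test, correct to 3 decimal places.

Expected counts E_i = n·p_i: 300×0.13 = 39, 300×0.10 = 30, 300×0.17 = 51, 300×0.13 = 39, 300×0.11 = 33, 300×0.09 = 27, 300×0.11 = 33, 300×0.07 = 21, 300×0.09 = 27.
cat           O        E   (O−E)²/E
symbol 1     33       39     0.9231
symbol 2     35       30     0.8333
symbol 3     70       51     7.0784
symbol 4     48       39     2.0769
symbol 5     28       33     0.7576
symbol 6     22       27     0.9259
symbol 7     26       33     1.4848
symbol 8     14       21     2.3333
symbol 9     24       27     0.3333
Sum = 16.747

16.747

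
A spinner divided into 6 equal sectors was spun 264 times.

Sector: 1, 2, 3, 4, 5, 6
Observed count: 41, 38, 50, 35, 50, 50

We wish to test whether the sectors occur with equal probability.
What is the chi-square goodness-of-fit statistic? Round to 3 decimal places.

5.318

Under H₀ each category has probability 1/6, so each expected count is 264/6 = 44.
cat         O        E   (O−E)²/E
1          41       44     0.2045
2          38       44     0.8182
3          50       44     0.8182
4          35       44     1.8409
5          50       44     0.8182
6          50       44     0.8182
Sum = 5.318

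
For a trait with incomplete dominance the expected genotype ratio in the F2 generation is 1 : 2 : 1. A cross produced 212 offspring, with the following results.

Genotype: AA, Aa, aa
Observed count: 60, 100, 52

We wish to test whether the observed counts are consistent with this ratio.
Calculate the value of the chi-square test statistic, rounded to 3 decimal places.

Ratio total = 4. Expected counts: 212×1/4 = 53, 212×2/4 = 106, 212×1/4 = 53.
cat         O        E   (O−E)²/E
AA         60       53     0.9245
Aa        100      106     0.3396
aa         52       53     0.0189
Sum = 1.283

1.283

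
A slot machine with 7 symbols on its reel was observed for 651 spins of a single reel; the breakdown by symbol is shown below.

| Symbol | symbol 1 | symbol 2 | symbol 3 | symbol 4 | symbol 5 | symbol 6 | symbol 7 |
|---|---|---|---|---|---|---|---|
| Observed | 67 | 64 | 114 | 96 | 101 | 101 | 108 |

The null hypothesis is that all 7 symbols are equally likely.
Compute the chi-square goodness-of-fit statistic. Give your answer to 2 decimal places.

Expected count for each of the 7 categories: 651/7 = 93.
cat           O        E   (O−E)²/E
symbol 1     67       93      7.269
symbol 2     64       93      9.043
symbol 3    114       93      4.742
symbol 4     96       93      0.097
symbol 5    101       93      0.688
symbol 6    101       93      0.688
symbol 7    108       93      2.419
Sum = 24.95

24.95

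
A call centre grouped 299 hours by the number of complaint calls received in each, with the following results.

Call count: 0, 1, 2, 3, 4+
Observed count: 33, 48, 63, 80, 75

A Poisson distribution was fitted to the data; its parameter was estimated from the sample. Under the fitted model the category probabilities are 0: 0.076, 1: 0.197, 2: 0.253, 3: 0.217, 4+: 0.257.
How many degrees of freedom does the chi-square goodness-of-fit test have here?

3

There are k = 5 categories and 1 parameter estimated from the data, so df = 5 − 1 − 1 = 3.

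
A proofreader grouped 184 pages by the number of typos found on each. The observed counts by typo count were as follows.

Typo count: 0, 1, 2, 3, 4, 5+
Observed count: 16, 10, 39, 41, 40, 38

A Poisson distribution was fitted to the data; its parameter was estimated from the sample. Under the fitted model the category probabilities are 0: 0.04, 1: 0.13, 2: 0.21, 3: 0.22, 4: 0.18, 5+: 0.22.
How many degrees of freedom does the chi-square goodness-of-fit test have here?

There are k = 6 categories and 1 parameter estimated from the data, so df = 6 − 1 − 1 = 4.

4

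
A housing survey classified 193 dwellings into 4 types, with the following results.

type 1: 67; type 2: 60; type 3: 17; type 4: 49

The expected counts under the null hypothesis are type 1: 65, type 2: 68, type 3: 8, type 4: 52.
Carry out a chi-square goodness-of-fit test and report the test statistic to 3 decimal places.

type 1: (67 − 65)²/65 = 4/65 = 0.0615
type 2: (60 − 68)²/68 = 64/68 = 0.9412
type 3: (17 − 8)²/8 = 81/8 = 10.1250
type 4: (49 − 52)²/52 = 9/52 = 0.1731
Sum = 11.301

11.301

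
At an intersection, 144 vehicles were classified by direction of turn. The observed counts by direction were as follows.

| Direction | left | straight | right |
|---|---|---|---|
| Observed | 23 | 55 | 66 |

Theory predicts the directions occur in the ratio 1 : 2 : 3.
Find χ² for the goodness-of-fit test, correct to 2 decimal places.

Ratio total = 6. Expected counts: 144×1/6 = 24, 144×2/6 = 48, 144×3/6 = 72.
cat           O        E   (O−E)²/E
left         23       24      0.042
straight     55       48      1.021
right        66       72      0.500
Sum = 1.56

1.56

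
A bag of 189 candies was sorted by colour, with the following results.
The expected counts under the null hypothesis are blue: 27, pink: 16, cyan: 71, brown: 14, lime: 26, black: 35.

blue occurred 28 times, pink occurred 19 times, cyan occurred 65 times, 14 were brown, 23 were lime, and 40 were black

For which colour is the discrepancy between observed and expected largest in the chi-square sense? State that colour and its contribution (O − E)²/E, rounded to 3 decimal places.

χ² = (28−27)²/27 + (19−16)²/16 + (65−71)²/71 + (14−14)²/14 + (23−26)²/26 + (40−35)²/35
   = 0.0370 + 0.5625 + 0.5070 + 0.0000 + 0.3462 + 0.7143
The largest term is for black: 0.714.

black, 0.714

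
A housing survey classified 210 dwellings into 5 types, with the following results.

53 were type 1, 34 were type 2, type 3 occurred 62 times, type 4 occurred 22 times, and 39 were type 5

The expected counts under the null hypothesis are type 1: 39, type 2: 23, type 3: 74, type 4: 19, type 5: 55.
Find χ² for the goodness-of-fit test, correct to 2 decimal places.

17.36

type 1: (53 − 39)²/39 = 196/39 = 5.026
type 2: (34 − 23)²/23 = 121/23 = 5.261
type 3: (62 − 74)²/74 = 144/74 = 1.946
type 4: (22 − 19)²/19 = 9/19 = 0.474
type 5: (39 − 55)²/55 = 256/55 = 4.655
Sum = 17.36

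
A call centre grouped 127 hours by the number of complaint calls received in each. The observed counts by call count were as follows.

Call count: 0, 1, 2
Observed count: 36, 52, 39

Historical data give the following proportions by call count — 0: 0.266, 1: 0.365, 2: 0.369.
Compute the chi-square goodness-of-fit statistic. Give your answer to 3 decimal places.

2.152

Expected counts E_i = n·p_i: 127×0.266 = 33.782, 127×0.365 = 46.355, 127×0.369 = 46.863.
0: (36 − 33.782)²/33.782 = 4.919524/33.782 = 0.1456
1: (52 − 46.355)²/46.355 = 31.866025/46.355 = 0.6874
2: (39 − 46.863)²/46.863 = 61.826769/46.863 = 1.3193
Sum = 2.152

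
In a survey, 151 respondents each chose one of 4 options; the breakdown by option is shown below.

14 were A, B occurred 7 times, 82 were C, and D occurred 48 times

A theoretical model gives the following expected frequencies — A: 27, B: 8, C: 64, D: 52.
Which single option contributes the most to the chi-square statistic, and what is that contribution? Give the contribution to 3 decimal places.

A, 6.259

A: (14 − 27)²/27 = 169/27 = 6.2593
B: (7 − 8)²/8 = 1/8 = 0.1250
C: (82 − 64)²/64 = 324/64 = 5.0625
D: (48 − 52)²/52 = 16/52 = 0.3077
The largest term is for A: 6.259.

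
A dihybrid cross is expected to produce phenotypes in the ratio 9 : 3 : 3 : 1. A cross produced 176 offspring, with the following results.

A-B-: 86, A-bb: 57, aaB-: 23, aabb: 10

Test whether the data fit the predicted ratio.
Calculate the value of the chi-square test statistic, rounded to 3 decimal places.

Ratio total = 16. Expected counts: 176×9/16 = 99, 176×3/16 = 33, 176×3/16 = 33, 176×1/16 = 11.
cat         O        E   (O−E)²/E
A-B-       86       99     1.7071
A-bb       57       33    17.4545
aaB-       23       33     3.0303
aabb       10       11     0.0909
Sum = 22.283

22.283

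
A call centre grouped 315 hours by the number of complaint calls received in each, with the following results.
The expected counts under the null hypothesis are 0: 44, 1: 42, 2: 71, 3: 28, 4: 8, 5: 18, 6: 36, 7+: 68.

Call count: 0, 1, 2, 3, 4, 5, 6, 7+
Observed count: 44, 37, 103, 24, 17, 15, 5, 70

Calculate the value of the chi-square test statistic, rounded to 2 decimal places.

52.97

0: (44 − 44)²/44 = 0/44 = 0.000
1: (37 − 42)²/42 = 25/42 = 0.595
2: (103 − 71)²/71 = 1024/71 = 14.423
3: (24 − 28)²/28 = 16/28 = 0.571
4: (17 − 8)²/8 = 81/8 = 10.125
5: (15 − 18)²/18 = 9/18 = 0.500
6: (5 − 36)²/36 = 961/36 = 26.694
7+: (70 − 68)²/68 = 4/68 = 0.059
Sum = 52.97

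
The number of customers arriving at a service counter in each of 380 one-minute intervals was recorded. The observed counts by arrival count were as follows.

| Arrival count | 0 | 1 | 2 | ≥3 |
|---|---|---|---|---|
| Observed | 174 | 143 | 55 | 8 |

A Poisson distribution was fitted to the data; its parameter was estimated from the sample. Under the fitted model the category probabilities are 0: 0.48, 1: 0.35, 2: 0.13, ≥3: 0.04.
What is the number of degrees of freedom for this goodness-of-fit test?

2

There are k = 4 categories and 1 parameter estimated from the data, so df = 4 − 1 − 1 = 2.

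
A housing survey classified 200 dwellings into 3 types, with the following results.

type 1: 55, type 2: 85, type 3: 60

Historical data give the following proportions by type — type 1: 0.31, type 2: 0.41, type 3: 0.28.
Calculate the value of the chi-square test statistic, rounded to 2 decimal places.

1.19

Expected counts E_i = n·p_i: 200×0.31 = 62, 200×0.41 = 82, 200×0.28 = 56.
type 1: (55 − 62)²/62 = 49/62 = 0.790
type 2: (85 − 82)²/82 = 9/82 = 0.110
type 3: (60 − 56)²/56 = 16/56 = 0.286
Sum = 1.19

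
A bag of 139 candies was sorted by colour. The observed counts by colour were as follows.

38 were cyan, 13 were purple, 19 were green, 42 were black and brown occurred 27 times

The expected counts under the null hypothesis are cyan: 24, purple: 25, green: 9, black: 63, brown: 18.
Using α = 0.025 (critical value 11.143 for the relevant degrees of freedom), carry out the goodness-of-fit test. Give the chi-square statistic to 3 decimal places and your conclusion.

36.538; reject

χ² = (38−24)²/24 + (13−25)²/25 + (19−9)²/9 + (42−63)²/63 + (27−18)²/18
   = 8.1667 + 5.7600 + 11.1111 + 7.0000 + 4.5000
Sum = 36.538
df = 4. Since 36.538 > 11.143, we reject H₀.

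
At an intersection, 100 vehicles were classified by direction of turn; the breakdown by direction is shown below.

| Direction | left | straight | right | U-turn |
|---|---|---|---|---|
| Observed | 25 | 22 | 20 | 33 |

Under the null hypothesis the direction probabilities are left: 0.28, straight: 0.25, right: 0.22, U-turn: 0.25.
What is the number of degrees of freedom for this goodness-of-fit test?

3

There are k = 4 categories and no parameters were estimated from the data, so df = 4 − 1 = 3.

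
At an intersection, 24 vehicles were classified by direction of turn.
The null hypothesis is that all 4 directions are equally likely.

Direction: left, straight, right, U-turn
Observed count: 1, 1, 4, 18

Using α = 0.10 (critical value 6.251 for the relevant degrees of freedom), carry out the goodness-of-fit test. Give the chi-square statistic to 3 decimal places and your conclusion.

Under H₀ each category has probability 1/4, so each expected count is 24/4 = 6.
cat           O        E   (O−E)²/E
left          1        6     4.1667
straight      1        6     4.1667
right         4        6     0.6667
U-turn       18        6    24.0000
Sum = 33.000
df = 3. Since 33.000 > 6.251, we reject H₀.

33.000; reject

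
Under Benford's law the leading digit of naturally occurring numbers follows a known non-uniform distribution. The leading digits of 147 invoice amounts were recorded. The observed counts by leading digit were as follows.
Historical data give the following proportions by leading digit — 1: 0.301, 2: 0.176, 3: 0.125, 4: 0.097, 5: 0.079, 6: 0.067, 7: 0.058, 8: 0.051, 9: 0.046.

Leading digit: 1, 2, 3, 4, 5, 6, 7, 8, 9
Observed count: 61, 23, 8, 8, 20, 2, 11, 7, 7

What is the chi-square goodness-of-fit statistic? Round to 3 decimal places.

28.339

Expected counts E_i = n·p_i: 147×0.301 = 44.247, 147×0.176 = 25.872, 147×0.125 = 18.375, 147×0.097 = 14.259, 147×0.079 = 11.613, 147×0.067 = 9.849, 147×0.058 = 8.526, 147×0.051 = 7.497, 147×0.046 = 6.762.
1: (61 − 44.247)²/44.247 = 280.663009/44.247 = 6.3431
2: (23 − 25.872)²/25.872 = 8.248384/25.872 = 0.3188
3: (8 − 18.375)²/18.375 = 107.640625/18.375 = 5.8580
4: (8 − 14.259)²/14.259 = 39.175081/14.259 = 2.7474
5: (20 − 11.613)²/11.613 = 70.341769/11.613 = 6.0572
6: (2 − 9.849)²/9.849 = 61.606801/9.849 = 6.2551
7: (11 − 8.526)²/8.526 = 6.120676/8.526 = 0.7179
8: (7 − 7.497)²/7.497 = 0.247009/7.497 = 0.0329
9: (7 − 6.762)²/6.762 = 0.056644/6.762 = 0.0084
Sum = 28.339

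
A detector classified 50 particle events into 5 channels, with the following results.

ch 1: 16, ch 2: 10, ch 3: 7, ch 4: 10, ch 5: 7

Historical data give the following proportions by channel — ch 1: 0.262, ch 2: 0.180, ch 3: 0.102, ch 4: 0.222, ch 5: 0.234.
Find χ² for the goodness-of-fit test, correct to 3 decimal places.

Expected counts E_i = n·p_i: 50×0.262 = 13.1, 50×0.180 = 9, 50×0.102 = 5.1, 50×0.222 = 11.1, 50×0.234 = 11.7.
ch 1: (16 − 13.1)²/13.1 = 8.41/13.1 = 0.6420
ch 2: (10 − 9)²/9 = 1/9 = 0.1111
ch 3: (7 − 5.1)²/5.1 = 3.61/5.1 = 0.7078
ch 4: (10 − 11.1)²/11.1 = 1.21/11.1 = 0.1090
ch 5: (7 − 11.7)²/11.7 = 22.09/11.7 = 1.8880
Sum = 3.458

3.458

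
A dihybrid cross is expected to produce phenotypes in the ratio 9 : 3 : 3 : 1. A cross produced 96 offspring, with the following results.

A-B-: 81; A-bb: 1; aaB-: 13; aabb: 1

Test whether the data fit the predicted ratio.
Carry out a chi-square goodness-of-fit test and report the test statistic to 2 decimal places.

35.11

Ratio total = 16. Expected counts: 96×9/16 = 54, 96×3/16 = 18, 96×3/16 = 18, 96×1/16 = 6.
cat         O        E   (O−E)²/E
A-B-       81       54     13.500
A-bb        1       18     16.056
aaB-       13       18      1.389
aabb        1        6      4.167
Sum = 35.11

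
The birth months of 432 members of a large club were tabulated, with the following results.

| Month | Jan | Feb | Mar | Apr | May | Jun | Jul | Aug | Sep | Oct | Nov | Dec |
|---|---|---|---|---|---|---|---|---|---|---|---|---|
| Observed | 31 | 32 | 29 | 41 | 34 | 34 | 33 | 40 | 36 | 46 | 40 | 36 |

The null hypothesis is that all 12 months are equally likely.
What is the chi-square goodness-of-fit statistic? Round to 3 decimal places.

Under H₀ each category has probability 1/12, so each expected count is 432/12 = 36.
cat         O        E   (O−E)²/E
Jan        31       36     0.6944
Feb        32       36     0.4444
Mar        29       36     1.3611
Apr        41       36     0.6944
May        34       36     0.1111
Jun        34       36     0.1111
Jul        33       36     0.2500
Aug        40       36     0.4444
Sep        36       36     0.0000
Oct        46       36     2.7778
Nov        40       36     0.4444
Dec        36       36     0.0000
Sum = 7.333

7.333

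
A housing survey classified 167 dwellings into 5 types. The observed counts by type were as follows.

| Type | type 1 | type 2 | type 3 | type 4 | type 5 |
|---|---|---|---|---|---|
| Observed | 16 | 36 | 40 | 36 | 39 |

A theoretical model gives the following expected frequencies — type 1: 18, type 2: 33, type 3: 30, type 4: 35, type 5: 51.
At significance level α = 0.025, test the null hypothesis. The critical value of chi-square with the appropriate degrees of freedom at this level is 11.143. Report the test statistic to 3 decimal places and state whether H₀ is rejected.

6.680; do not reject

χ² = (16−18)²/18 + (36−33)²/33 + (40−30)²/30 + (36−35)²/35 + (39−51)²/51
   = 0.2222 + 0.2727 + 3.3333 + 0.0286 + 2.8235
Sum = 6.680
df = 4. Since 6.680 < 11.143, we do not reject H₀.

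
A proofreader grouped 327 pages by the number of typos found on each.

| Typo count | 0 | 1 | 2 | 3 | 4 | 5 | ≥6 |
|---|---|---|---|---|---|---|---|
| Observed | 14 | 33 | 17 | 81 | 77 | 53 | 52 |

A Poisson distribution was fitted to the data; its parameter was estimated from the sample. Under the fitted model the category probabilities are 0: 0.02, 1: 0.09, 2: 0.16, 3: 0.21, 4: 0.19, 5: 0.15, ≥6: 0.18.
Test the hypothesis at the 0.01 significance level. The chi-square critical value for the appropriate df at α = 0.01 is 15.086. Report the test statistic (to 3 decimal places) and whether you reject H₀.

39.677; reject

Expected counts E_i = n·p_i: 327×0.02 = 6.54, 327×0.09 = 29.43, 327×0.16 = 52.32, 327×0.21 = 68.67, 327×0.19 = 62.13, 327×0.15 = 49.05, 327×0.18 = 58.86.
χ² = (14−6.54)²/6.54 + (33−29.43)²/29.43 + (17−52.32)²/52.32 + (81−68.67)²/68.67 + (77−62.13)²/62.13 + (53−49.05)²/49.05 + (52−58.86)²/58.86
   = 8.5094 + 0.4331 + 23.8437 + 2.2139 + 3.5589 + 0.3181 + 0.7995
Sum = 39.677
df = 5. Since 39.677 > 15.086, we reject H₀.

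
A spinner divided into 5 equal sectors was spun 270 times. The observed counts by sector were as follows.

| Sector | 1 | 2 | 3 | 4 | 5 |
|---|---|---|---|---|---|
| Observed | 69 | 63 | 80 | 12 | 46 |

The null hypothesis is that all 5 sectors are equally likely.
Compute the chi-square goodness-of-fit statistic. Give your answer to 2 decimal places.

52.04

Expected count for each of the 5 categories: 270/5 = 54.
1: (69 − 54)²/54 = 225/54 = 4.167
2: (63 − 54)²/54 = 81/54 = 1.500
3: (80 − 54)²/54 = 676/54 = 12.519
4: (12 − 54)²/54 = 1764/54 = 32.667
5: (46 − 54)²/54 = 64/54 = 1.185
Sum = 52.04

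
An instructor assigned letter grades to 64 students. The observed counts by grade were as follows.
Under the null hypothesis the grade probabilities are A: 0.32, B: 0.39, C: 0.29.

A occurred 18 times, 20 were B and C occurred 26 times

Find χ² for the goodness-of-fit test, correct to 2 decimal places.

Expected counts E_i = n·p_i: 64×0.32 = 20.48, 64×0.39 = 24.96, 64×0.29 = 18.56.
χ² = (18−20.48)²/20.48 + (20−24.96)²/24.96 + (26−18.56)²/18.56
   = 0.300 + 0.986 + 2.982
Sum = 4.27

4.27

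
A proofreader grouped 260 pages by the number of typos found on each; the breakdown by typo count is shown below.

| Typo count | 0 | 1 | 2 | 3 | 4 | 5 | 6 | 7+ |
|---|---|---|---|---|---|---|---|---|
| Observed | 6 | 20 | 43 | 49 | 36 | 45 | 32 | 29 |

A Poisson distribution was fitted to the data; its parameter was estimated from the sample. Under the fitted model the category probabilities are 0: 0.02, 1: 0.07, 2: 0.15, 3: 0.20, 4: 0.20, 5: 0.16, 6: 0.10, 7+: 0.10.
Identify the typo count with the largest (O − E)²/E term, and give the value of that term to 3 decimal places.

Expected counts E_i = n·p_i: 260×0.02 = 5.2, 260×0.07 = 18.2, 260×0.15 = 39, 260×0.20 = 52, 260×0.20 = 52, 260×0.16 = 41.6, 260×0.10 = 26, 260×0.10 = 26.
χ² = (6−5.2)²/5.2 + (20−18.2)²/18.2 + (43−39)²/39 + (49−52)²/52 + (36−52)²/52 + (45−41.6)²/41.6 + (32−26)²/26 + (29−26)²/26
   = 0.1231 + 0.1780 + 0.4103 + 0.1731 + 4.9231 + 0.2779 + 1.3846 + 0.3462
The largest term is for 4: 4.923.

4, 4.923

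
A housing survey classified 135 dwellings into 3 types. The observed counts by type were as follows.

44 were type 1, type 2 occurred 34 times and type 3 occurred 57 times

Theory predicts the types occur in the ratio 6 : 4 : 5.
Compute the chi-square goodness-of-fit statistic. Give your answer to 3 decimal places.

Ratio total = 15. Expected counts: 135×6/15 = 54, 135×4/15 = 36, 135×5/15 = 45.
type 1: (44 − 54)²/54 = 100/54 = 1.8519
type 2: (34 − 36)²/36 = 4/36 = 0.1111
type 3: (57 − 45)²/45 = 144/45 = 3.2000
Sum = 5.163

5.163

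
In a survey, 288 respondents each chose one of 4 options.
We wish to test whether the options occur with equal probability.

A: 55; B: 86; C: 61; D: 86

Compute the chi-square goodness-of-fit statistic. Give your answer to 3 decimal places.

Under H₀ each category has probability 1/4, so each expected count is 288/4 = 72.
cat         O        E   (O−E)²/E
A          55       72     4.0139
B          86       72     2.7222
C          61       72     1.6806
D          86       72     2.7222
Sum = 11.139

11.139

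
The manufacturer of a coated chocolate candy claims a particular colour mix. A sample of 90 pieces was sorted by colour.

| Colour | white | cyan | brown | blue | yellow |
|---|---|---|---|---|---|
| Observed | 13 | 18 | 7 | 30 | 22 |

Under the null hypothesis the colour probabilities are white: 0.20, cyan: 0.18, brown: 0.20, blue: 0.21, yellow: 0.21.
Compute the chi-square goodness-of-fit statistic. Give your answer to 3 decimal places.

15.339

Expected counts E_i = n·p_i: 90×0.20 = 18, 90×0.18 = 16.2, 90×0.20 = 18, 90×0.21 = 18.9, 90×0.21 = 18.9.
white: (13 − 18)²/18 = 25/18 = 1.3889
cyan: (18 − 16.2)²/16.2 = 3.24/16.2 = 0.2000
brown: (7 − 18)²/18 = 121/18 = 6.7222
blue: (30 − 18.9)²/18.9 = 123.21/18.9 = 6.5190
yellow: (22 − 18.9)²/18.9 = 9.61/18.9 = 0.5085
Sum = 15.339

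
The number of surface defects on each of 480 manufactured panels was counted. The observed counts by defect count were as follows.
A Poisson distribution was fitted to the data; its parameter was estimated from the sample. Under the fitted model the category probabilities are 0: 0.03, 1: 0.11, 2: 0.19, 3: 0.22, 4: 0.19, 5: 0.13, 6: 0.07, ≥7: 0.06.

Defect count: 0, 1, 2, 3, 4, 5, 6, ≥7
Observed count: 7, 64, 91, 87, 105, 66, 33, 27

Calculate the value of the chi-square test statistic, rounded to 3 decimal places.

Expected counts E_i = n·p_i: 480×0.03 = 14.4, 480×0.11 = 52.8, 480×0.19 = 91.2, 480×0.22 = 105.6, 480×0.19 = 91.2, 480×0.13 = 62.4, 480×0.07 = 33.6, 480×0.06 = 28.8.
0: (7 − 14.4)²/14.4 = 54.76/14.4 = 3.8028
1: (64 − 52.8)²/52.8 = 125.44/52.8 = 2.3758
2: (91 − 91.2)²/91.2 = 0.04/91.2 = 0.0004
3: (87 − 105.6)²/105.6 = 345.96/105.6 = 3.2761
4: (105 − 91.2)²/91.2 = 190.44/91.2 = 2.0882
5: (66 − 62.4)²/62.4 = 12.96/62.4 = 0.2077
6: (33 − 33.6)²/33.6 = 0.36/33.6 = 0.0107
≥7: (27 − 28.8)²/28.8 = 3.24/28.8 = 0.1125
Sum = 11.874

11.874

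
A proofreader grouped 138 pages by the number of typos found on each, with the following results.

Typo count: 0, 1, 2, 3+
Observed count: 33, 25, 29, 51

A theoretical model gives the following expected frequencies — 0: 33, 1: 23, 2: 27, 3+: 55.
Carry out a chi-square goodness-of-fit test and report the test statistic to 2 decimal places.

χ² = (33−33)²/33 + (25−23)²/23 + (29−27)²/27 + (51−55)²/55
   = 0.000 + 0.174 + 0.148 + 0.291
Sum = 0.61

0.61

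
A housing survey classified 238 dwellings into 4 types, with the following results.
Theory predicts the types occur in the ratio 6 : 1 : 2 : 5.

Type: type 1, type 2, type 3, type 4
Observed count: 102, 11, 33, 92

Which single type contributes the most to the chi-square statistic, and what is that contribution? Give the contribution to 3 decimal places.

Ratio total = 14. Expected counts: 238×6/14 = 102, 238×1/14 = 17, 238×2/14 = 34, 238×5/14 = 85.
type 1: (102 − 102)²/102 = 0/102 = 0.0000
type 2: (11 − 17)²/17 = 36/17 = 2.1176
type 3: (33 − 34)²/34 = 1/34 = 0.0294
type 4: (92 − 85)²/85 = 49/85 = 0.5765
The largest term is for type 2: 2.118.

type 2, 2.118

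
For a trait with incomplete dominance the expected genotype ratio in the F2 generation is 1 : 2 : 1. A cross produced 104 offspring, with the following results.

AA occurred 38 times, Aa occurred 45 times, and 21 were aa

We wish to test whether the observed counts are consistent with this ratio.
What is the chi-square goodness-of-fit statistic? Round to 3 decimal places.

Ratio total = 4. Expected counts: 104×1/4 = 26, 104×2/4 = 52, 104×1/4 = 26.
cat         O        E   (O−E)²/E
AA         38       26     5.5385
Aa         45       52     0.9423
aa         21       26     0.9615
Sum = 7.442

7.442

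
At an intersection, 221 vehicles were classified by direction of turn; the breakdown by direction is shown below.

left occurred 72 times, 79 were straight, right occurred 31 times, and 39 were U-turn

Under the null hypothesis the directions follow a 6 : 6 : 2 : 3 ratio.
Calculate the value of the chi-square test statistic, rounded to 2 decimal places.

Ratio total = 17. Expected counts: 221×6/17 = 78, 221×6/17 = 78, 221×2/17 = 26, 221×3/17 = 39.
cat           O        E   (O−E)²/E
left         72       78      0.462
straight     79       78      0.013
right        31       26      0.962
U-turn       39       39      0.000
Sum = 1.44

1.44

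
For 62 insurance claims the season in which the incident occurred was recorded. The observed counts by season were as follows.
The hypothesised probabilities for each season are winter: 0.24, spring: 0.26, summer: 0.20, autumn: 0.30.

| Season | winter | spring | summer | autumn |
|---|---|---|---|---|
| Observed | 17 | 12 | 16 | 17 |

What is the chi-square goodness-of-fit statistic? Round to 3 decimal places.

2.538

Expected counts E_i = n·p_i: 62×0.24 = 14.88, 62×0.26 = 16.12, 62×0.20 = 12.4, 62×0.30 = 18.6.
χ² = (17−14.88)²/14.88 + (12−16.12)²/16.12 + (16−12.4)²/12.4 + (17−18.6)²/18.6
   = 0.3020 + 1.0530 + 1.0452 + 0.1376
Sum = 2.538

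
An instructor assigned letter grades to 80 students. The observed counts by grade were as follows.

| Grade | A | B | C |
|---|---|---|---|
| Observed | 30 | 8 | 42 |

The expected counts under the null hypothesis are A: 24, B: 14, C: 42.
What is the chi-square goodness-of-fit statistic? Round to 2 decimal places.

4.07

A: (30 − 24)²/24 = 36/24 = 1.500
B: (8 − 14)²/14 = 36/14 = 2.571
C: (42 − 42)²/42 = 0/42 = 0.000
Sum = 4.07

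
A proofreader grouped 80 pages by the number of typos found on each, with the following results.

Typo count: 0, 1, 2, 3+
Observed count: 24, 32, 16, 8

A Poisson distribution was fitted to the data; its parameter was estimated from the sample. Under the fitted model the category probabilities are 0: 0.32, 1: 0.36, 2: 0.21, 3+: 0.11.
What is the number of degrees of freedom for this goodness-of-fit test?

There are k = 4 categories and 1 parameter estimated from the data, so df = 4 − 1 − 1 = 2.

2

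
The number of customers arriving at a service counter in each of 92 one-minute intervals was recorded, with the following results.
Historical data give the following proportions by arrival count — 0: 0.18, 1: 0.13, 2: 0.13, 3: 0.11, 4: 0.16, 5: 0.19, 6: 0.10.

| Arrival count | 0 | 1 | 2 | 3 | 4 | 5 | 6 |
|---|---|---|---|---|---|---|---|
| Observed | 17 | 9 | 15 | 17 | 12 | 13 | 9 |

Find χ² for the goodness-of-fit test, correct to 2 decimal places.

7.85

Expected counts E_i = n·p_i: 92×0.18 = 16.56, 92×0.13 = 11.96, 92×0.13 = 11.96, 92×0.11 = 10.12, 92×0.16 = 14.72, 92×0.19 = 17.48, 92×0.10 = 9.2.
cat         O        E   (O−E)²/E
0          17    16.56      0.012
1           9    11.96      0.733
2          15    11.96      0.773
3          17    10.12      4.677
4          12    14.72      0.503
5          13    17.48      1.148
6           9      9.2      0.004
Sum = 7.85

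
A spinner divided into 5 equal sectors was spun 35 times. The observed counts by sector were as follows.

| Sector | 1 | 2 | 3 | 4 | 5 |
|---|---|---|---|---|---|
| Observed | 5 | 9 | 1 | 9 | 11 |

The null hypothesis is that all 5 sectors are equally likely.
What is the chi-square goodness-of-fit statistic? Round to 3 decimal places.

9.143

Under H₀ each category has probability 1/5, so each expected count is 35/5 = 7.
cat         O        E   (O−E)²/E
1           5        7     0.5714
2           9        7     0.5714
3           1        7     5.1429
4           9        7     0.5714
5          11        7     2.2857
Sum = 9.143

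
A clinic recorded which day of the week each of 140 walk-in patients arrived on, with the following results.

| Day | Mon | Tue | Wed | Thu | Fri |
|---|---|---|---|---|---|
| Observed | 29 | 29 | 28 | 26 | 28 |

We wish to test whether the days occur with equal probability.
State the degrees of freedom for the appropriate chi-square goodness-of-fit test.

There are k = 5 categories and no parameters were estimated from the data, so df = 5 − 1 = 4.

4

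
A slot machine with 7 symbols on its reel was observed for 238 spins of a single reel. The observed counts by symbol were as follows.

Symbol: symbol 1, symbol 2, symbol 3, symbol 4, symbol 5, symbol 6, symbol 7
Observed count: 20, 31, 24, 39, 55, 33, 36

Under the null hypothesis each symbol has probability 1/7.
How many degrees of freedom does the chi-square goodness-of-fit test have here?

There are k = 7 categories and no parameters were estimated from the data, so df = 7 − 1 = 6.

6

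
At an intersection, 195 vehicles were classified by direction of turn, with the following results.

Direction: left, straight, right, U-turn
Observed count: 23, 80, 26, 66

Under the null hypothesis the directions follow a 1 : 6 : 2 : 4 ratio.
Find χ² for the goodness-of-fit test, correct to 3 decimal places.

Ratio total = 13. Expected counts: 195×1/13 = 15, 195×6/13 = 90, 195×2/13 = 30, 195×4/13 = 60.
cat           O        E   (O−E)²/E
left         23       15     4.2667
straight     80       90     1.1111
right        26       30     0.5333
U-turn       66       60     0.6000
Sum = 6.511

6.511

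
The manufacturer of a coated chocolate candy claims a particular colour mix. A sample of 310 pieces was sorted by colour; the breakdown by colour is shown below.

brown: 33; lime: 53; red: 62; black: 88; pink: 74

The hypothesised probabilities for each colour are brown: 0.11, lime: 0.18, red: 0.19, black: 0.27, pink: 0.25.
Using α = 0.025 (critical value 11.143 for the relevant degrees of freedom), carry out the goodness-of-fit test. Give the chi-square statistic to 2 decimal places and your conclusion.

0.72; do not reject

Expected counts E_i = n·p_i: 310×0.11 = 34.1, 310×0.18 = 55.8, 310×0.19 = 58.9, 310×0.27 = 83.7, 310×0.25 = 77.5.
cat         O        E   (O−E)²/E
brown      33     34.1      0.035
lime       53     55.8      0.141
red        62     58.9      0.163
black      88     83.7      0.221
pink       74     77.5      0.158
Sum = 0.72
df = 4. Since 0.72 < 11.143, we do not reject H₀.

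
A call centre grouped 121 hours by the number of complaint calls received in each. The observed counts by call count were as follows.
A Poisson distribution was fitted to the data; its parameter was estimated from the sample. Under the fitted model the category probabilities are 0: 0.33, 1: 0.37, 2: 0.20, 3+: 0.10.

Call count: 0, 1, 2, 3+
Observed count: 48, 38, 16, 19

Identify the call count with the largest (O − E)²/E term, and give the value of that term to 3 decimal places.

Expected counts E_i = n·p_i: 121×0.33 = 39.93, 121×0.37 = 44.77, 121×0.20 = 24.2, 121×0.10 = 12.1.
χ² = (48−39.93)²/39.93 + (38−44.77)²/44.77 + (16−24.2)²/24.2 + (19−12.1)²/12.1
   = 1.6310 + 1.0237 + 2.7785 + 3.9347
The largest term is for 3+: 3.935.

3+, 3.935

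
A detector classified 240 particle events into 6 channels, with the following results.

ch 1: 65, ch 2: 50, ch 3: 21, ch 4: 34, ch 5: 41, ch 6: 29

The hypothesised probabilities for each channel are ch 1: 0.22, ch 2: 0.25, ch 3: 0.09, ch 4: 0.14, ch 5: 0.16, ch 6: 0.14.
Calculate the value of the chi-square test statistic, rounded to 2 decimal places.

5.31

Expected counts E_i = n·p_i: 240×0.22 = 52.8, 240×0.25 = 60, 240×0.09 = 21.6, 240×0.14 = 33.6, 240×0.16 = 38.4, 240×0.14 = 33.6.
cat         O        E   (O−E)²/E
ch 1       65     52.8      2.819
ch 2       50       60      1.667
ch 3       21     21.6      0.017
ch 4       34     33.6      0.005
ch 5       41     38.4      0.176
ch 6       29     33.6      0.630
Sum = 5.31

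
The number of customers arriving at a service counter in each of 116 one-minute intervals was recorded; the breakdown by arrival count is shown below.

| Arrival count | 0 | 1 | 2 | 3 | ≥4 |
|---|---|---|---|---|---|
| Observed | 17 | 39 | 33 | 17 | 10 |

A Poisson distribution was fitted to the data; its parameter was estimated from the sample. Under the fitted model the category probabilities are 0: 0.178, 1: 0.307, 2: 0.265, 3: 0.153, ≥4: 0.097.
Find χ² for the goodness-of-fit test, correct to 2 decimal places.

1.30

Expected counts E_i = n·p_i: 116×0.178 = 20.648, 116×0.307 = 35.612, 116×0.265 = 30.74, 116×0.153 = 17.748, 116×0.097 = 11.252.
χ² = (17−20.648)²/20.648 + (39−35.612)²/35.612 + (33−30.74)²/30.74 + (17−17.748)²/17.748 + (10−11.252)²/11.252
   = 0.645 + 0.322 + 0.166 + 0.032 + 0.139
Sum = 1.30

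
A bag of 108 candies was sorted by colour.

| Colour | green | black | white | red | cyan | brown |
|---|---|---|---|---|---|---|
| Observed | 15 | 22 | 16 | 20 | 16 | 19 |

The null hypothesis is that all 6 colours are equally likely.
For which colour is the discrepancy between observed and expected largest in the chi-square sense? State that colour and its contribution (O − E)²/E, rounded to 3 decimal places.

Expected count for each of the 6 categories: 108/6 = 18.
cat         O        E   (O−E)²/E
green      15       18     0.5000
black      22       18     0.8889
white      16       18     0.2222
red        20       18     0.2222
cyan       16       18     0.2222
brown      19       18     0.0556
The largest term is for black: 0.889.

black, 0.889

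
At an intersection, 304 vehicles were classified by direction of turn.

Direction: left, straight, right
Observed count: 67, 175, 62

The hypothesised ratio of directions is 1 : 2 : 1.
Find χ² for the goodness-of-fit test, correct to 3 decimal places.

7.125

Ratio total = 4. Expected counts: 304×1/4 = 76, 304×2/4 = 152, 304×1/4 = 76.
cat           O        E   (O−E)²/E
left         67       76     1.0658
straight    175      152     3.4803
right        62       76     2.5789
Sum = 7.125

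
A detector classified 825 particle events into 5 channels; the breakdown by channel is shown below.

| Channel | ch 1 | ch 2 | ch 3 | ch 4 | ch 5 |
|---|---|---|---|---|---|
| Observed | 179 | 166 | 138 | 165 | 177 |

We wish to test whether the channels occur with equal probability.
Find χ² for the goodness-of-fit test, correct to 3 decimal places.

Under H₀ each category has probability 1/5, so each expected count is 825/5 = 165.
ch 1: (179 − 165)²/165 = 196/165 = 1.1879
ch 2: (166 − 165)²/165 = 1/165 = 0.0061
ch 3: (138 − 165)²/165 = 729/165 = 4.4182
ch 4: (165 − 165)²/165 = 0/165 = 0.0000
ch 5: (177 − 165)²/165 = 144/165 = 0.8727
Sum = 6.485

6.485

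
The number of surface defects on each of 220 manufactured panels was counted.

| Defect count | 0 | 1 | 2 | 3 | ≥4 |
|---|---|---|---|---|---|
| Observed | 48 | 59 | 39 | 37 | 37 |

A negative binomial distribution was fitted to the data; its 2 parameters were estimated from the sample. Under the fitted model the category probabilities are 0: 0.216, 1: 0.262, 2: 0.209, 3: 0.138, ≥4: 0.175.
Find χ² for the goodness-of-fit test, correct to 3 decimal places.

2.607

Expected counts E_i = n·p_i: 220×0.216 = 47.52, 220×0.262 = 57.64, 220×0.209 = 45.98, 220×0.138 = 30.36, 220×0.175 = 38.5.
χ² = (48−47.52)²/47.52 + (59−57.64)²/57.64 + (39−45.98)²/45.98 + (37−30.36)²/30.36 + (37−38.5)²/38.5
   = 0.0048 + 0.0321 + 1.0596 + 1.4522 + 0.0584
Sum = 2.607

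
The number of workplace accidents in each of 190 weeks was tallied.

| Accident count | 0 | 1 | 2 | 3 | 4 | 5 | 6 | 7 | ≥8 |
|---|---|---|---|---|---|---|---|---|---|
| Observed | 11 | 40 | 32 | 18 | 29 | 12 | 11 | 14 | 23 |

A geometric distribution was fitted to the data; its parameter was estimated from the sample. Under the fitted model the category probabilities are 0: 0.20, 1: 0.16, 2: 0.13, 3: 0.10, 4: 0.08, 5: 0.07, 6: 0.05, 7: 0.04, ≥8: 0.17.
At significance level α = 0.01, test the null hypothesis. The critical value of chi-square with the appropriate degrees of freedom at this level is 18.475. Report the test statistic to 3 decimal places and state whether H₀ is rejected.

45.386; reject

Expected counts E_i = n·p_i: 190×0.20 = 38, 190×0.16 = 30.4, 190×0.13 = 24.7, 190×0.10 = 19, 190×0.08 = 15.2, 190×0.07 = 13.3, 190×0.05 = 9.5, 190×0.04 = 7.6, 190×0.17 = 32.3.
χ² = (11−38)²/38 + (40−30.4)²/30.4 + (32−24.7)²/24.7 + (18−19)²/19 + (29−15.2)²/15.2 + (12−13.3)²/13.3 + (11−9.5)²/9.5 + (14−7.6)²/7.6 + (23−32.3)²/32.3
   = 19.1842 + 3.0316 + 2.1575 + 0.0526 + 12.5289 + 0.1271 + 0.2368 + 5.3895 + 2.6777
Sum = 45.386
df = 7. Since 45.386 > 18.475, we reject H₀.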